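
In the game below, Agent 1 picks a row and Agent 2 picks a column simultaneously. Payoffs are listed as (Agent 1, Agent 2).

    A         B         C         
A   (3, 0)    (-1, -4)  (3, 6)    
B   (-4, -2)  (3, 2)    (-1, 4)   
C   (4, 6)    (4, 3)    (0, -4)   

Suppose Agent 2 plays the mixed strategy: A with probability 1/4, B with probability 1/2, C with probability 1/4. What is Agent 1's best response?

C

Compute Agent 1's expected payoff from each pure strategy against the given mix.
A: (1/4)·3 + (1/2)·(-1) + (1/4)·3 = 1
B: (1/4)·(-4) + (1/2)·3 + (1/4)·(-1) = 1/4
C: (1/4)·4 + (1/2)·4 + (1/4)·0 = 3
Highest expected payoff is 3, from C.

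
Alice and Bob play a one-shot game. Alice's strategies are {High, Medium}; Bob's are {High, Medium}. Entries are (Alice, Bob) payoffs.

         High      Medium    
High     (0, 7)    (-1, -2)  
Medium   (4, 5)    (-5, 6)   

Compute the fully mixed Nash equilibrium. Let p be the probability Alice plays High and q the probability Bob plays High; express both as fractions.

Each player's mixing probability is pinned down by making the *other* player indifferent.
Bob indifferent between High and Medium: p·7 + (1−p)·5 = p·(-2) + (1−p)·6 ⟹ 5 + 2p = 6 + (-8)p ⟹ p = 1/10.
Alice indifferent between High and Medium: q·0 + (1−q)·(-1) = q·4 + (1−q)·(-5) ⟹ (-1) + 1q = (-5) + 9q ⟹ q = 1/2.

p = 1/10, q = 1/2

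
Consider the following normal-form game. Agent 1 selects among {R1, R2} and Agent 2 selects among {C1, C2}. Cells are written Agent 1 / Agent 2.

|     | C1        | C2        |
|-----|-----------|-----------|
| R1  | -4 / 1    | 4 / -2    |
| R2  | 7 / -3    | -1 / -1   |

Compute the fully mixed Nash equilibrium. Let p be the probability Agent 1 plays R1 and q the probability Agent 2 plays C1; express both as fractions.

In a mixed NE each player is indifferent between their pure strategies, so the opponent's mix sets the indifference.
Agent 2 indifferent between C1 and C2: p·1 + (1−p)·(-3) = p·(-2) + (1−p)·(-1) ⟹ (-3) + 4p = (-1) + (-1)p ⟹ p = 2/5.
Agent 1 indifferent between R1 and R2: q·(-4) + (1−q)·4 = q·7 + (1−q)·(-1) ⟹ 4 + (-8)q = (-1) + 8q ⟹ q = 5/16.

p = 2/5, q = 5/16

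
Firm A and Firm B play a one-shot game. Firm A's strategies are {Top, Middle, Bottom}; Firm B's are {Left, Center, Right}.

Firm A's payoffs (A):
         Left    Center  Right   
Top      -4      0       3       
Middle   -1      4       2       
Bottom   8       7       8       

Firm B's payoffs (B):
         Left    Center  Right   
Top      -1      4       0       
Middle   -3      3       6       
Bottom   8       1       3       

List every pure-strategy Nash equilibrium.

(Bottom, Left)

A profile is a Nash equilibrium when each player is best-responding to the other.
Firm A's best responses — vs Left: Bottom (payoff 8); vs Center: Bottom (payoff 7); vs Right: Bottom (payoff 8).
Firm B's best responses — vs Top: Center (payoff 4); vs Middle: Right (payoff 6); vs Bottom: Left (payoff 8).
The only mutual best response is (Bottom, Left); neither player gains by switching there.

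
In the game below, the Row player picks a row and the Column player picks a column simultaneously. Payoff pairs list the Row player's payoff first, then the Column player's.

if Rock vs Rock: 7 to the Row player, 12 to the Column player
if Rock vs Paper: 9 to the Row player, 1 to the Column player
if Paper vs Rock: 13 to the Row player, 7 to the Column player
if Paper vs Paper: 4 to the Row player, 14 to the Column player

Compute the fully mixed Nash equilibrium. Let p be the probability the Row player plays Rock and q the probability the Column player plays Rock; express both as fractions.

Each player's mixing probability is pinned down by making the *other* player indifferent.
The Column player indifferent between Rock and Paper: p·12 + (1−p)·7 = p·1 + (1−p)·14 ⟹ 7 + 5p = 14 + (-13)p ⟹ p = 7/18.
The Row player indifferent between Rock and Paper: q·7 + (1−q)·9 = q·13 + (1−q)·4 ⟹ 9 + (-2)q = 4 + 9q ⟹ q = 5/11.

p = 7/18, q = 5/11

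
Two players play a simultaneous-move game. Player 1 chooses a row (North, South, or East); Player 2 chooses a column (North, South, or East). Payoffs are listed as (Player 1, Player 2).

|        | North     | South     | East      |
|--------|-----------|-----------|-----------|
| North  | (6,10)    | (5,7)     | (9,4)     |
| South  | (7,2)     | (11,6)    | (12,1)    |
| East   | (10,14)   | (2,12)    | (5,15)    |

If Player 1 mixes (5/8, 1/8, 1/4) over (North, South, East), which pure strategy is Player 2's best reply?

North

Compute Player 2's expected payoff from each pure strategy against the given mix.
North: (5/8)·10 + (1/8)·2 + (1/4)·14 = 10
South: (5/8)·7 + (1/8)·6 + (1/4)·12 = 65/8
East: (5/8)·4 + (1/8)·1 + (1/4)·15 = 51/8
Highest expected payoff is 10, from North.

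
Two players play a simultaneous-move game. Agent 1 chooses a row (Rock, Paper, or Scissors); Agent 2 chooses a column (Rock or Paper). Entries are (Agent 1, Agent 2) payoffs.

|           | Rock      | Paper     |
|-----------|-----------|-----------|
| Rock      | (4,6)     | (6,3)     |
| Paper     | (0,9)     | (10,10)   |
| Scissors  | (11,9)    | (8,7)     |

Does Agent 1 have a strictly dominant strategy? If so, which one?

A strategy is strictly dominant if it gives Agent 1 a strictly higher payoff than every other strategy, against every choice by the opponent.
Rock is not dominant: against Rock, Scissors gives 11 > 4.
Paper is not dominant: against Rock, Rock gives 4 > 0.
Scissors is not dominant: against Paper, Paper gives 10 > 8.
No single strategy is best against every opponent action.

None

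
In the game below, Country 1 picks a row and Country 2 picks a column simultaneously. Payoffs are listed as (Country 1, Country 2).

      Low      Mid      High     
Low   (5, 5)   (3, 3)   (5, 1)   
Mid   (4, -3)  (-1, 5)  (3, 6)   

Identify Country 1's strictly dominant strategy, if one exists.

A strategy is strictly dominant if it gives Country 1 a strictly higher payoff than every other strategy, against every choice by the opponent.
Low strictly dominates: vs Low: 5 > 4; vs Mid: 3 > -1; vs High: 5 > 3.

Low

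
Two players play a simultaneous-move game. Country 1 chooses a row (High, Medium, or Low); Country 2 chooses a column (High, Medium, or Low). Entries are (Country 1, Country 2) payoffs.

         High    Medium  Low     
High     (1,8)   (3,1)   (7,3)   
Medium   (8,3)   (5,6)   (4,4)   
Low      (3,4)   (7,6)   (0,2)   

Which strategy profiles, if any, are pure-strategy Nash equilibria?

(Low, Medium)

Find each player's best response to every opponent strategy; NE are the intersections.
Country 1's best responses — vs High: Medium (payoff 8); vs Medium: Low (payoff 7); vs Low: High (payoff 7).
Country 2's best responses — vs High: High (payoff 8); vs Medium: Medium (payoff 6); vs Low: Medium (payoff 6).
The only mutual best response is (Low, Medium); neither player gains by switching there.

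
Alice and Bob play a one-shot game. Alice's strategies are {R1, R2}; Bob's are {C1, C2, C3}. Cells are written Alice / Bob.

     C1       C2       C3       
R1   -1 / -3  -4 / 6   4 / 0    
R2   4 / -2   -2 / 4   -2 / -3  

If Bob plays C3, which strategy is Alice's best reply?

R1

With Bob fixed at C3, Alice's payoffs are: R1 → 4, R2 → -2.
The maximum is 4, achieved by R1.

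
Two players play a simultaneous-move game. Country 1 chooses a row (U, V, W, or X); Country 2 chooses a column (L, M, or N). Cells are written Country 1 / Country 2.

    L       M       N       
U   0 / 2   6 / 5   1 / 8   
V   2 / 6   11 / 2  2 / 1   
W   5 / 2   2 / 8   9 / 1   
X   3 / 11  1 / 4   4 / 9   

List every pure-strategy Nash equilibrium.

None

Check mutual best responses: a cell is a NE iff neither player can gain by unilaterally deviating.
Country 1's best responses — vs L: W (payoff 5); vs M: V (payoff 11); vs N: W (payoff 9).
Country 2's best responses — vs U: N (payoff 8); vs V: L (payoff 6); vs W: M (payoff 8); vs X: L (payoff 11).
No cell has both players best-responding. For instance, Country 1's best reply to L is W, but against W Country 2 prefers M over L.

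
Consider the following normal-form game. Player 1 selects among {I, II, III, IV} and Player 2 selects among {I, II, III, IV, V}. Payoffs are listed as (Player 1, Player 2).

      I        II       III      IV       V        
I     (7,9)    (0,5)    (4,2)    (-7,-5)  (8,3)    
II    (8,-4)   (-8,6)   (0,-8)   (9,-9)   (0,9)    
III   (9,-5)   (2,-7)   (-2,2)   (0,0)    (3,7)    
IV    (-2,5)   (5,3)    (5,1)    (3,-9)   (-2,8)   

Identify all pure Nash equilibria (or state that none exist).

No pure-strategy Nash equilibrium

Check mutual best responses: a cell is a NE iff neither player can gain by unilaterally deviating.
Player 1's best responses — vs I: III (payoff 9); vs II: IV (payoff 5); vs III: IV (payoff 5); vs IV: II (payoff 9); vs V: I (payoff 8).
Player 2's best responses — vs I: I (payoff 9); vs II: V (payoff 9); vs III: V (payoff 7); vs IV: V (payoff 8).
No cell has both players best-responding. For instance, Player 1's best reply to III is IV, but against IV Player 2 prefers V over III.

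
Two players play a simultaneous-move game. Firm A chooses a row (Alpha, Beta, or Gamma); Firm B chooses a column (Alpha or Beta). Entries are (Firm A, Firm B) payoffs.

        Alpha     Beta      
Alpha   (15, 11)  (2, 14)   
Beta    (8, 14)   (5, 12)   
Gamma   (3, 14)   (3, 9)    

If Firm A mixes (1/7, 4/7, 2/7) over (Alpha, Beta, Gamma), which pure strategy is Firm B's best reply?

Alpha

Compute Firm B's expected payoff from each pure strategy against the given mix.
Alpha: (1/7)·11 + (4/7)·14 + (2/7)·14 = 95/7
Beta: (1/7)·14 + (4/7)·12 + (2/7)·9 = 80/7
Highest expected payoff is 95/7, from Alpha.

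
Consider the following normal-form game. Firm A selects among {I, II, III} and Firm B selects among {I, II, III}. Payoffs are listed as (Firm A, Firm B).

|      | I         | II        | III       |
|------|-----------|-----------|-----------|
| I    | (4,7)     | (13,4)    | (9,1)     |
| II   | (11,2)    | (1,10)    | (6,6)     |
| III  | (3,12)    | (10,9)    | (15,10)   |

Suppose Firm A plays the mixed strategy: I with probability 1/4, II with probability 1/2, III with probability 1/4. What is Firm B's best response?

II

Compute Firm B's expected payoff from each pure strategy against the given mix.
I: (1/4)·7 + (1/2)·2 + (1/4)·12 = 23/4
II: (1/4)·4 + (1/2)·10 + (1/4)·9 = 33/4
III: (1/4)·1 + (1/2)·6 + (1/4)·10 = 23/4
Highest expected payoff is 33/4, from II.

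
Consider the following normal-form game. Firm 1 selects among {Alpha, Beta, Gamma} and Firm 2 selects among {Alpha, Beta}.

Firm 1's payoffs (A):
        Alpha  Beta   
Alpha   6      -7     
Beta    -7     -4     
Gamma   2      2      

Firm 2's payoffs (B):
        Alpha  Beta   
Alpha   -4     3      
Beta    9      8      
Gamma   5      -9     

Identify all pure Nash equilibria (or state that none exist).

Find each player's best response to every opponent strategy; NE are the intersections.
Firm 1's best responses — vs Alpha: Alpha (payoff 6); vs Beta: Gamma (payoff 2).
Firm 2's best responses — vs Alpha: Beta (payoff 3); vs Beta: Alpha (payoff 9); vs Gamma: Alpha (payoff 5).
No cell has both players best-responding. For instance, Firm 1's best reply to Beta is Gamma, but against Gamma Firm 2 prefers Alpha over Beta.

No pure-strategy Nash equilibrium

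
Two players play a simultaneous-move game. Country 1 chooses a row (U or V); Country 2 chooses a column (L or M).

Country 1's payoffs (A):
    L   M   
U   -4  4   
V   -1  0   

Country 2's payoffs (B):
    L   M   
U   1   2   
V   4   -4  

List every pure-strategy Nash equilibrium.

Find each player's best response to every opponent strategy; NE are the intersections.
Country 1's best responses — vs L: V (payoff -1); vs M: U (payoff 4).
Country 2's best responses — vs U: M (payoff 2); vs V: L (payoff 4).
Mutual best responses occur at (U, M) and (V, L); at each, neither player gains by switching.

(U, M) and (V, L)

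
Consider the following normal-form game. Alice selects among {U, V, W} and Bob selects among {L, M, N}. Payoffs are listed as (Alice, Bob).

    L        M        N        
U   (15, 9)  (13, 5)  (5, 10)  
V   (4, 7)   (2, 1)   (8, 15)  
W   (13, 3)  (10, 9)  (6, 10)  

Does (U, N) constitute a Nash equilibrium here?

Holding Bob at N: Alice gets 5 from U but could get 8 by switching to V. Alice has a profitable deviation.

No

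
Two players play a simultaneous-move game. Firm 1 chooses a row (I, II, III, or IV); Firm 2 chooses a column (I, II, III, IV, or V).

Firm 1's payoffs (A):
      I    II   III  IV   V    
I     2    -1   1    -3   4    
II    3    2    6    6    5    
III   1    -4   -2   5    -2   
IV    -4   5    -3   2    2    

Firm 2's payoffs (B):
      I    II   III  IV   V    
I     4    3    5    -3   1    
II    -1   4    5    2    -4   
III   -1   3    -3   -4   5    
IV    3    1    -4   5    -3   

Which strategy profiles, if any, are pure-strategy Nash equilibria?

Check mutual best responses: a cell is a NE iff neither player can gain by unilaterally deviating.
Firm 1's best responses — vs I: II (payoff 3); vs II: IV (payoff 5); vs III: II (payoff 6); vs IV: II (payoff 6); vs V: II (payoff 5).
Firm 2's best responses — vs I: III (payoff 5); vs II: III (payoff 5); vs III: V (payoff 5); vs IV: IV (payoff 5).
The only mutual best response is (II, III); neither player gains by switching there.

(II, III)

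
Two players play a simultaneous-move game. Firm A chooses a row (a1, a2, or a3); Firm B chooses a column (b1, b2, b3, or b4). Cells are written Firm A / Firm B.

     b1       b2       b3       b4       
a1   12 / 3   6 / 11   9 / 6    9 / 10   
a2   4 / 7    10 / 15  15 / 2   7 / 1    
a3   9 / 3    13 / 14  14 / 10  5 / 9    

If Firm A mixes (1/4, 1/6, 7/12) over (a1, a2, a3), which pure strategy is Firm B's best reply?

Firm B's best reply maximizes expected payoff against the mix.
b1: (1/4)·3 + (1/6)·7 + (7/12)·3 = 11/3
b2: (1/4)·11 + (1/6)·15 + (7/12)·14 = 161/12
b3: (1/4)·6 + (1/6)·2 + (7/12)·10 = 23/3
b4: (1/4)·10 + (1/6)·1 + (7/12)·9 = 95/12
Highest expected payoff is 161/12, from b2.

b2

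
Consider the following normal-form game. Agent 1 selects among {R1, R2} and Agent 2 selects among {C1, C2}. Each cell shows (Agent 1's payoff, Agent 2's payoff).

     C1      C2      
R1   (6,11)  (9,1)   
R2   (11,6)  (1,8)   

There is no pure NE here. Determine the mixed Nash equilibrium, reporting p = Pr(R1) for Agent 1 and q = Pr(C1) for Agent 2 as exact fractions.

p = 1/6, q = 8/13

In a mixed NE each player is indifferent between their pure strategies, so the opponent's mix sets the indifference.
Agent 2 indifferent between C1 and C2: p·11 + (1−p)·6 = p·1 + (1−p)·8 ⟹ 6 + 5p = 8 + (-7)p ⟹ p = 1/6.
Agent 1 indifferent between R1 and R2: q·6 + (1−q)·9 = q·11 + (1−q)·1 ⟹ 9 + (-3)q = 1 + 10q ⟹ q = 8/13.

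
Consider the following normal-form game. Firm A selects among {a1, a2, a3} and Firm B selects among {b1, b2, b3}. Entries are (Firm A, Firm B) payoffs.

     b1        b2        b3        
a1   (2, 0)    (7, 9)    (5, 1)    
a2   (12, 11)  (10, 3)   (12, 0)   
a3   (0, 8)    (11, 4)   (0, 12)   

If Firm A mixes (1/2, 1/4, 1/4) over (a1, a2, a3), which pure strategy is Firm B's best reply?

b2

Firm B's best reply maximizes expected payoff against the mix.
b1: (1/2)·0 + (1/4)·11 + (1/4)·8 = 19/4
b2: (1/2)·9 + (1/4)·3 + (1/4)·4 = 25/4
b3: (1/2)·1 + (1/4)·0 + (1/4)·12 = 7/2
Highest expected payoff is 25/4, from b2.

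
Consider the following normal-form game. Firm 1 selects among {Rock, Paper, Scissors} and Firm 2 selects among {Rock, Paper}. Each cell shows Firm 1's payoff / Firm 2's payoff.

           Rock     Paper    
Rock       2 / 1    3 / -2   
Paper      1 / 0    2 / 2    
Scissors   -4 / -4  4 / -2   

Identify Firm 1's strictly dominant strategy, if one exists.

No strictly dominant strategy

A strategy is strictly dominant if it gives Firm 1 a strictly higher payoff than every other strategy, against every choice by the opponent.
Rock is not dominant: against Paper, Scissors gives 4 > 3.
Paper is not dominant: against Rock, Rock gives 2 > 1.
Scissors is not dominant: against Rock, Rock gives 2 > -4.
No single strategy is best against every opponent action.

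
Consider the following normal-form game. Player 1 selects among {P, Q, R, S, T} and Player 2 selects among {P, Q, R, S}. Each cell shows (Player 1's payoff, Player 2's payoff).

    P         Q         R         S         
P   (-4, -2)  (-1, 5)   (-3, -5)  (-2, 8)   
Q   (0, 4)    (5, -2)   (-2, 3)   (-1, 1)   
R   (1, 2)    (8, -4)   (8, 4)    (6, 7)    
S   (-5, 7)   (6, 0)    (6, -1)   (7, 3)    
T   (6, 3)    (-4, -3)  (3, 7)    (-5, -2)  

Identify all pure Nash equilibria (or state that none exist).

A profile is a Nash equilibrium when each player is best-responding to the other.
Player 1's best responses — vs P: T (payoff 6); vs Q: R (payoff 8); vs R: R (payoff 8); vs S: S (payoff 7).
Player 2's best responses — vs P: S (payoff 8); vs Q: P (payoff 4); vs R: S (payoff 7); vs S: P (payoff 7); vs T: R (payoff 7).
No cell has both players best-responding. For instance, Player 1's best reply to Q is R, but against R Player 2 prefers S over Q.

None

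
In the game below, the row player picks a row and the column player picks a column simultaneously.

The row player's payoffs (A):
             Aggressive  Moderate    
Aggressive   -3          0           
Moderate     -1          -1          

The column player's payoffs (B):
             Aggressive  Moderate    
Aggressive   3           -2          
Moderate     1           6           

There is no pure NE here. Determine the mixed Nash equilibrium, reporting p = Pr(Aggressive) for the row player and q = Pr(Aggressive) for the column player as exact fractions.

p = 1/2, q = 1/3

In a mixed NE each player is indifferent between their pure strategies, so the opponent's mix sets the indifference.
The column player indifferent between Aggressive and Moderate: p·3 + (1−p)·1 = p·(-2) + (1−p)·6 ⟹ 1 + 2p = 6 + (-8)p ⟹ p = 1/2.
The row player indifferent between Aggressive and Moderate: q·(-3) + (1−q)·0 = q·(-1) + (1−q)·(-1) ⟹ 0 + (-3)q = (-1) + 0q ⟹ q = 1/3.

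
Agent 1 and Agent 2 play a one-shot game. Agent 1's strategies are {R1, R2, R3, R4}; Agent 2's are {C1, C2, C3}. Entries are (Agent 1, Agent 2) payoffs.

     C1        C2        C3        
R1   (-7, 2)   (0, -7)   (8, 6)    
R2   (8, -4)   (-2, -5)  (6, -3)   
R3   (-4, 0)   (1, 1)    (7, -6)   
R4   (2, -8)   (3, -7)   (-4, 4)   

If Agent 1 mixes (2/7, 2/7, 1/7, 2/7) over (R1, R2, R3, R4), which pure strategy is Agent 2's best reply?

C3

Compute Agent 2's expected payoff from each pure strategy against the given mix.
C1: (2/7)·2 + (2/7)·(-4) + (1/7)·0 + (2/7)·(-8) = -20/7
C2: (2/7)·(-7) + (2/7)·(-5) + (1/7)·1 + (2/7)·(-7) = -37/7
C3: (2/7)·6 + (2/7)·(-3) + (1/7)·(-6) + (2/7)·4 = 8/7
Highest expected payoff is 8/7, from C3.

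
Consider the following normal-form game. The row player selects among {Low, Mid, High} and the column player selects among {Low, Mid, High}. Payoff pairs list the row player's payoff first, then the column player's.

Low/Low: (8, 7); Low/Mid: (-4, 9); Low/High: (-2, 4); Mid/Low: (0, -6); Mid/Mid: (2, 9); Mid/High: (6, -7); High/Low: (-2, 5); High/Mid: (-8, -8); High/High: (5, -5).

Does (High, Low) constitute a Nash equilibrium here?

No

Holding the column player at Low: the row player gets -2 from High but could get 8 by switching to Low. The row player has a profitable deviation.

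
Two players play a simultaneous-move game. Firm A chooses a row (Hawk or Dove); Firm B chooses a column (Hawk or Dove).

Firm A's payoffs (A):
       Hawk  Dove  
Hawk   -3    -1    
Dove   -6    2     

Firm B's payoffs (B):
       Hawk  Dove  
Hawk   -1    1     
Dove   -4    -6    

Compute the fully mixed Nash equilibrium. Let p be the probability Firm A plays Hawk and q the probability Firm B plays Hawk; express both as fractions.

In a mixed NE each player is indifferent between their pure strategies, so the opponent's mix sets the indifference.
Firm B indifferent between Hawk and Dove: p·(-1) + (1−p)·(-4) = p·1 + (1−p)·(-6) ⟹ (-4) + 3p = (-6) + 7p ⟹ p = 1/2.
Firm A indifferent between Hawk and Dove: q·(-3) + (1−q)·(-1) = q·(-6) + (1−q)·2 ⟹ (-1) + (-2)q = 2 + (-8)q ⟹ q = 1/2.

p = 1/2, q = 1/2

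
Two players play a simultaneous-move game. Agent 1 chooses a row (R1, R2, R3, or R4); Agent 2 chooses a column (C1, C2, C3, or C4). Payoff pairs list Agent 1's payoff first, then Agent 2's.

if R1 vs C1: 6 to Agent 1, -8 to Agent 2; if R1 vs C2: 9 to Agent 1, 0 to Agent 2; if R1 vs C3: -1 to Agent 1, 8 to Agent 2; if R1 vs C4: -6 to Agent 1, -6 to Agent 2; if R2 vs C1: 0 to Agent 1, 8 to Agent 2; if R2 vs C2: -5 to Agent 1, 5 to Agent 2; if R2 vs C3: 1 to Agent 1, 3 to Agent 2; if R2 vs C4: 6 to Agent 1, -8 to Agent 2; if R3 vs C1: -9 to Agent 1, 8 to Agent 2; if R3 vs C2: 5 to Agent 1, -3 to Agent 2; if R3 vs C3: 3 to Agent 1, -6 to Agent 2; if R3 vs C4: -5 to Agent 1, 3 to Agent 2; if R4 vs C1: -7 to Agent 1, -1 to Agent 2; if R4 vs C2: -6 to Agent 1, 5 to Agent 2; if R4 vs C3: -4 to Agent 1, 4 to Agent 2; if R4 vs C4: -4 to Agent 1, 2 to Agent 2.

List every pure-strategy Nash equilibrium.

There is no pure-strategy Nash equilibrium

Find each player's best response to every opponent strategy; NE are the intersections.
Agent 1's best responses — vs C1: R1 (payoff 6); vs C2: R1 (payoff 9); vs C3: R3 (payoff 3); vs C4: R2 (payoff 6).
Agent 2's best responses — vs R1: C3 (payoff 8); vs R2: C1 (payoff 8); vs R3: C1 (payoff 8); vs R4: C2 (payoff 5).
No cell has both players best-responding. For instance, Agent 1's best reply to C2 is R1, but against R1 Agent 2 prefers C3 over C2.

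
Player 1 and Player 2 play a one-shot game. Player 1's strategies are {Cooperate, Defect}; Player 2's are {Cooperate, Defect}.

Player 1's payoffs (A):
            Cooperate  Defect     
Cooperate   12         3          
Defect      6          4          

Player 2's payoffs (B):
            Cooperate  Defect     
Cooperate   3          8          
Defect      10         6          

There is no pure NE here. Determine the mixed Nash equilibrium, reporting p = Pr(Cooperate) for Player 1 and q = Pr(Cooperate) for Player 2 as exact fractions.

p = 4/9, q = 1/7

Each player's mixing probability is pinned down by making the *other* player indifferent.
Player 2 indifferent between Cooperate and Defect: p·3 + (1−p)·10 = p·8 + (1−p)·6 ⟹ 10 + (-7)p = 6 + 2p ⟹ p = 4/9.
Player 1 indifferent between Cooperate and Defect: q·12 + (1−q)·3 = q·6 + (1−q)·4 ⟹ 3 + 9q = 4 + 2q ⟹ q = 1/7.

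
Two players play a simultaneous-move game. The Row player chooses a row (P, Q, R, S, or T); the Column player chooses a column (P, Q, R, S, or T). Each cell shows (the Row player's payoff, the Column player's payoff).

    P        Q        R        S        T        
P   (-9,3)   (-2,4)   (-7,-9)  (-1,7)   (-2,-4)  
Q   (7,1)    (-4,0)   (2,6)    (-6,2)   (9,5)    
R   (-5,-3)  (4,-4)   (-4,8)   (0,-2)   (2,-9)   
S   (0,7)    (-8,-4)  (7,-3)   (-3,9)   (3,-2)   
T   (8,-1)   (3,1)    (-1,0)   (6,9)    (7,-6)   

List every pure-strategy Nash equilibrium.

(T, S)

Check mutual best responses: a cell is a NE iff neither player can gain by unilaterally deviating.
The Row player's best responses — vs P: T (payoff 8); vs Q: R (payoff 4); vs R: S (payoff 7); vs S: T (payoff 6); vs T: Q (payoff 9).
The Column player's best responses — vs P: S (payoff 7); vs Q: R (payoff 6); vs R: R (payoff 8); vs S: S (payoff 9); vs T: S (payoff 9).
The only mutual best response is (T, S); neither player gains by switching there.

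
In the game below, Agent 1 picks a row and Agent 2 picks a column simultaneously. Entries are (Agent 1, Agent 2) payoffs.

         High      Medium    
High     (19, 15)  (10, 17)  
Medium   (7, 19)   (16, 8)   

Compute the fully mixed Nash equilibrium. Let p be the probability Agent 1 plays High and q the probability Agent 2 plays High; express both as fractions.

p = 11/13, q = 1/3

Each player's mixing probability is pinned down by making the *other* player indifferent.
Agent 2 indifferent between High and Medium: p·15 + (1−p)·19 = p·17 + (1−p)·8 ⟹ 19 + (-4)p = 8 + 9p ⟹ p = 11/13.
Agent 1 indifferent between High and Medium: q·19 + (1−q)·10 = q·7 + (1−q)·16 ⟹ 10 + 9q = 16 + (-9)q ⟹ q = 1/3.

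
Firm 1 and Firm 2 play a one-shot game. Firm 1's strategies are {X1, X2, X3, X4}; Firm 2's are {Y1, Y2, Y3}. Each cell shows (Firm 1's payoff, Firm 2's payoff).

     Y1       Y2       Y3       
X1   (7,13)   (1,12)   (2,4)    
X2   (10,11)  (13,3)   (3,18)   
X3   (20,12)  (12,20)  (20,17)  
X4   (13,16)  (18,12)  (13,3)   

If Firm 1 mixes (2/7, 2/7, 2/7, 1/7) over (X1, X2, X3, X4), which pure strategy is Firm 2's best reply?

Compute Firm 2's expected payoff from each pure strategy against the given mix.
Y1: (2/7)·13 + (2/7)·11 + (2/7)·12 + (1/7)·16 = 88/7
Y2: (2/7)·12 + (2/7)·3 + (2/7)·20 + (1/7)·12 = 82/7
Y3: (2/7)·4 + (2/7)·18 + (2/7)·17 + (1/7)·3 = 81/7
Highest expected payoff is 88/7, from Y1.

Y1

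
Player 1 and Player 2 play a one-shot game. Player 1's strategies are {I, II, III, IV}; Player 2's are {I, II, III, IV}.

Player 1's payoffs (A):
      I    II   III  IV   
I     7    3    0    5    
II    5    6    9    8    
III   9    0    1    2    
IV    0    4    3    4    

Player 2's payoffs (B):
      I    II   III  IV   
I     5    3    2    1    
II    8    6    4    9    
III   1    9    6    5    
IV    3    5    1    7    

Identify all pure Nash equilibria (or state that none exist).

(II, IV)

Check mutual best responses: a cell is a NE iff neither player can gain by unilaterally deviating.
Player 1's best responses — vs I: III (payoff 9); vs II: II (payoff 6); vs III: II (payoff 9); vs IV: II (payoff 8).
Player 2's best responses — vs I: I (payoff 5); vs II: IV (payoff 9); vs III: II (payoff 9); vs IV: IV (payoff 7).
The only mutual best response is (II, IV); neither player gains by switching there.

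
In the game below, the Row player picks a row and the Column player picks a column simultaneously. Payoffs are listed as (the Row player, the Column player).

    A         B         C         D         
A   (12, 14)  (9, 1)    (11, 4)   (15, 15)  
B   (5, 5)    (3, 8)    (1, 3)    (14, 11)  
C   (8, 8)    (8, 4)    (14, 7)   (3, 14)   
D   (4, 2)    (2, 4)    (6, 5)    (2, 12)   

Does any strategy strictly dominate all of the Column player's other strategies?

D

Check whether one of the Column player's strategies beats all alternatives regardless of what the opponent does.
D strictly dominates: vs A: 15 > each of {14, 1, 4}; vs B: 11 > each of {5, 8, 3}; vs C: 14 > each of {8, 4, 7}; vs D: 12 > each of {2, 4, 5}.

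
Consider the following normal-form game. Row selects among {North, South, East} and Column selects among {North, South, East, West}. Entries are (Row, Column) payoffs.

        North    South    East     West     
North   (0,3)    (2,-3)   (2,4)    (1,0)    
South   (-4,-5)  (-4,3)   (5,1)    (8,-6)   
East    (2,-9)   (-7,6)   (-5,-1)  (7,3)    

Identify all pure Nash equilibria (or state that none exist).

A profile is a Nash equilibrium when each player is best-responding to the other.
Row's best responses — vs North: East (payoff 2); vs South: North (payoff 2); vs East: South (payoff 5); vs West: South (payoff 8).
Column's best responses — vs North: East (payoff 4); vs South: South (payoff 3); vs East: South (payoff 6).
No cell has both players best-responding. For instance, Row's best reply to North is East, but against East Column prefers South over North.

There is no pure-strategy Nash equilibrium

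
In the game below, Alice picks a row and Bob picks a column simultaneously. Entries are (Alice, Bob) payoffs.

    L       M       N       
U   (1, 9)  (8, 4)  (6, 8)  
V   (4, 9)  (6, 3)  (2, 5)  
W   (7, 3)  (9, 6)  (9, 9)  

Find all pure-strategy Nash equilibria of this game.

A profile is a Nash equilibrium when each player is best-responding to the other.
Alice's best responses — vs L: W (payoff 7); vs M: W (payoff 9); vs N: W (payoff 9).
Bob's best responses — vs U: L (payoff 9); vs V: L (payoff 9); vs W: N (payoff 9).
The only mutual best response is (W, N); neither player gains by switching there.

(W, N)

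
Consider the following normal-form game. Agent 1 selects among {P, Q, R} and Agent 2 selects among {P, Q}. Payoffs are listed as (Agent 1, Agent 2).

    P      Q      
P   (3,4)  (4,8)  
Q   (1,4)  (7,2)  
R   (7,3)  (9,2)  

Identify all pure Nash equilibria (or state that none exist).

(R, P)

Check mutual best responses: a cell is a NE iff neither player can gain by unilaterally deviating.
Agent 1's best responses — vs P: R (payoff 7); vs Q: R (payoff 9).
Agent 2's best responses — vs P: Q (payoff 8); vs Q: P (payoff 4); vs R: P (payoff 3).
The only mutual best response is (R, P); neither player gains by switching there.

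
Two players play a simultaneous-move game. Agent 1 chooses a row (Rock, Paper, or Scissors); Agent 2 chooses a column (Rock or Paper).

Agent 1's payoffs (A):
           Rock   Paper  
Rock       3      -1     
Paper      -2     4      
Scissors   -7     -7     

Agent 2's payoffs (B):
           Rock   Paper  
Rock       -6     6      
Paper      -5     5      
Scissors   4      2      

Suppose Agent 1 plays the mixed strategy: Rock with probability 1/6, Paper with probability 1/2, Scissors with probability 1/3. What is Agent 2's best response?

Paper

Compute Agent 2's expected payoff from each pure strategy against the given mix.
Rock: (1/6)·(-6) + (1/2)·(-5) + (1/3)·4 = -13/6
Paper: (1/6)·6 + (1/2)·5 + (1/3)·2 = 25/6
Highest expected payoff is 25/6, from Paper.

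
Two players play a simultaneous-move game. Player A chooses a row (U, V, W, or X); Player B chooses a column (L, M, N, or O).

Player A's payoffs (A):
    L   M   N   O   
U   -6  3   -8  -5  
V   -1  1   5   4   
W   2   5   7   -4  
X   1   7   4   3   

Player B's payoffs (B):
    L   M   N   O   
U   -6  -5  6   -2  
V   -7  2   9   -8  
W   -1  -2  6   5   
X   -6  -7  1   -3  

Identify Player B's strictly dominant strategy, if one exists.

N

A strategy is strictly dominant if it gives Player B a strictly higher payoff than every other strategy, against every choice by the opponent.
N strictly dominates: vs U: 6 > each of {-6, -5, -2}; vs V: 9 > each of {-7, 2, -8}; vs W: 6 > each of {-1, -2, 5}; vs X: 1 > each of {-6, -7, -3}.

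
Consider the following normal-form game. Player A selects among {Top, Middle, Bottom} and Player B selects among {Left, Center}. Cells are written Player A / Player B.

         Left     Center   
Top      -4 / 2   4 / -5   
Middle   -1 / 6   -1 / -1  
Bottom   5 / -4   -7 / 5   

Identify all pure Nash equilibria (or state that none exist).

A profile is a Nash equilibrium when each player is best-responding to the other.
Player A's best responses — vs Left: Bottom (payoff 5); vs Center: Top (payoff 4).
Player B's best responses — vs Top: Left (payoff 2); vs Middle: Left (payoff 6); vs Bottom: Center (payoff 5).
No cell has both players best-responding. For instance, Player A's best reply to Center is Top, but against Top Player B prefers Left over Center.

No pure-strategy Nash equilibrium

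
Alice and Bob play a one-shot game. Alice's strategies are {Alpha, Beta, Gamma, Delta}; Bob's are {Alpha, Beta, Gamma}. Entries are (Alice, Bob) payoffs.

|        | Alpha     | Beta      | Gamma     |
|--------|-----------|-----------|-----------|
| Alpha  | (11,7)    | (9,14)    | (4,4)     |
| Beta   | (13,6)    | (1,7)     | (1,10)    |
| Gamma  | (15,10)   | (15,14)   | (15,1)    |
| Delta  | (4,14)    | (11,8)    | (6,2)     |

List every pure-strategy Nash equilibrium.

A profile is a Nash equilibrium when each player is best-responding to the other.
Alice's best responses — vs Alpha: Gamma (payoff 15); vs Beta: Gamma (payoff 15); vs Gamma: Gamma (payoff 15).
Bob's best responses — vs Alpha: Beta (payoff 14); vs Beta: Gamma (payoff 10); vs Gamma: Beta (payoff 14); vs Delta: Alpha (payoff 14).
The only mutual best response is (Gamma, Beta); neither player gains by switching there.

(Gamma, Beta)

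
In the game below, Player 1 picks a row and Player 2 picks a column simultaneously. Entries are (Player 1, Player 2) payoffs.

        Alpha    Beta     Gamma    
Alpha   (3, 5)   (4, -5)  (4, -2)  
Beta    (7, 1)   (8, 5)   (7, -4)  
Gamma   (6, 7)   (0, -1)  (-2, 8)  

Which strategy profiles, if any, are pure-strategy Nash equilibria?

Check mutual best responses: a cell is a NE iff neither player can gain by unilaterally deviating.
Player 1's best responses — vs Alpha: Beta (payoff 7); vs Beta: Beta (payoff 8); vs Gamma: Beta (payoff 7).
Player 2's best responses — vs Alpha: Alpha (payoff 5); vs Beta: Beta (payoff 5); vs Gamma: Gamma (payoff 8).
The only mutual best response is (Beta, Beta); neither player gains by switching there.

(Beta, Beta)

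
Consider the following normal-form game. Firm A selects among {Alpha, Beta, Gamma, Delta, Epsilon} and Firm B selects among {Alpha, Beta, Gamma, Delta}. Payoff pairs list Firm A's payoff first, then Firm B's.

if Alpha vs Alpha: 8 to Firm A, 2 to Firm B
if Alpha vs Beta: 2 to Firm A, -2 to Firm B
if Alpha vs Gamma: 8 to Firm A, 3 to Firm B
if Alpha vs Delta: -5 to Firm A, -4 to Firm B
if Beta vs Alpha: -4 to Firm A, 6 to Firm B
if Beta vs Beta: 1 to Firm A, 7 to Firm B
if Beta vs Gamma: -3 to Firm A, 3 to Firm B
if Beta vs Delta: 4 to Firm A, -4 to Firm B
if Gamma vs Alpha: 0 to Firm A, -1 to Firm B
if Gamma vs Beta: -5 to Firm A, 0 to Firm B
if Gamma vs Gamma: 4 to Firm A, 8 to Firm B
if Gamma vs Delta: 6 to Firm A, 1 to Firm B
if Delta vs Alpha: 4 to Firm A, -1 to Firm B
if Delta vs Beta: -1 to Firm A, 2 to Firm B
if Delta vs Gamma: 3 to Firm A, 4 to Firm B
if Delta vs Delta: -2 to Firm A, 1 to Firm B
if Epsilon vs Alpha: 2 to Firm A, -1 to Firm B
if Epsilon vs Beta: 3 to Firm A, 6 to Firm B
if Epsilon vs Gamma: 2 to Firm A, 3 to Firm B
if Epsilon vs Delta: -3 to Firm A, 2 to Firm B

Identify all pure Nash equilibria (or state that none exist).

(Alpha, Gamma) and (Epsilon, Beta)

A profile is a Nash equilibrium when each player is best-responding to the other.
Firm A's best responses — vs Alpha: Alpha (payoff 8); vs Beta: Epsilon (payoff 3); vs Gamma: Alpha (payoff 8); vs Delta: Gamma (payoff 6).
Firm B's best responses — vs Alpha: Gamma (payoff 3); vs Beta: Beta (payoff 7); vs Gamma: Gamma (payoff 8); vs Delta: Gamma (payoff 4); vs Epsilon: Beta (payoff 6).
Mutual best responses occur at (Alpha, Gamma) and (Epsilon, Beta); at each, neither player gains by switching.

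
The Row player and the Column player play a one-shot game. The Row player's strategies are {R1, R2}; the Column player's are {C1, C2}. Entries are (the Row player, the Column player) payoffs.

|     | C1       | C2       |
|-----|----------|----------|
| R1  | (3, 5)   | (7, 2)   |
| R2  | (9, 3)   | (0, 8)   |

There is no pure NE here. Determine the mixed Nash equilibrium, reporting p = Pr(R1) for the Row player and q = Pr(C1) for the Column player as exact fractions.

Each player's mixing probability is pinned down by making the *other* player indifferent.
The Column player indifferent between C1 and C2: p·5 + (1−p)·3 = p·2 + (1−p)·8 ⟹ 3 + 2p = 8 + (-6)p ⟹ p = 5/8.
The Row player indifferent between R1 and R2: q·3 + (1−q)·7 = q·9 + (1−q)·0 ⟹ 7 + (-4)q = 0 + 9q ⟹ q = 7/13.

p = 5/8, q = 7/13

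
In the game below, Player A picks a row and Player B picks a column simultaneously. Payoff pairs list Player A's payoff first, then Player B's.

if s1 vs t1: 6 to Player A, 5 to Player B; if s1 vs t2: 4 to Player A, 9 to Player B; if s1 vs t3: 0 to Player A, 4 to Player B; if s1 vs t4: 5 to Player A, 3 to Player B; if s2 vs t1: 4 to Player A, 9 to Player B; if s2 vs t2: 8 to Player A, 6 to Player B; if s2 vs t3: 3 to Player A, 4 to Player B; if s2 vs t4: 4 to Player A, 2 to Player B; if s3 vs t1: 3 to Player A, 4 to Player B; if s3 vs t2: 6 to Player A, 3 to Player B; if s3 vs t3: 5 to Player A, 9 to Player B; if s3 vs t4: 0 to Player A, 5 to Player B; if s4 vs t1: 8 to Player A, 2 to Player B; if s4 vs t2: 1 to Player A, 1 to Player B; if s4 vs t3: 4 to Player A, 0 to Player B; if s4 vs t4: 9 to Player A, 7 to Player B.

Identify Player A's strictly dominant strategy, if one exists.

Check whether one of Player A's strategies beats all alternatives regardless of what the opponent does.
s1 is not dominant: against t1, s4 gives 8 > 6.
s2 is not dominant: against t1, s1 gives 6 > 4.
s3 is not dominant: against t1, s1 gives 6 > 3.
s4 is not dominant: against t2, s1 gives 4 > 1.
No single strategy is best against every opponent action.

None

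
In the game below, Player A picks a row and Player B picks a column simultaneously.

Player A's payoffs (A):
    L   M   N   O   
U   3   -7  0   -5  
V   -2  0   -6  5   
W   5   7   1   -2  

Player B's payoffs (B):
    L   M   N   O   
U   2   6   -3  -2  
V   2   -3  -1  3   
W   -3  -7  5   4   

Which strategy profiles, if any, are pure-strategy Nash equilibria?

Check mutual best responses: a cell is a NE iff neither player can gain by unilaterally deviating.
Player A's best responses — vs L: W (payoff 5); vs M: W (payoff 7); vs N: W (payoff 1); vs O: V (payoff 5).
Player B's best responses — vs U: M (payoff 6); vs V: O (payoff 3); vs W: N (payoff 5).
Mutual best responses occur at (V, O) and (W, N); at each, neither player gains by switching.

(V, O) and (W, N)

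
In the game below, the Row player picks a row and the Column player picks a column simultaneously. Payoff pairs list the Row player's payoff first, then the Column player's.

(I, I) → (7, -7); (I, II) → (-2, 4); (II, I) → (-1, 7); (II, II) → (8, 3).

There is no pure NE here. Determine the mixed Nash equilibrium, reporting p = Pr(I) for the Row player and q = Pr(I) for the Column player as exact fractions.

Each player's mixing probability is pinned down by making the *other* player indifferent.
The Column player indifferent between I and II: p·(-7) + (1−p)·7 = p·4 + (1−p)·3 ⟹ 7 + (-14)p = 3 + 1p ⟹ p = 4/15.
The Row player indifferent between I and II: q·7 + (1−q)·(-2) = q·(-1) + (1−q)·8 ⟹ (-2) + 9q = 8 + (-9)q ⟹ q = 5/9.

p = 4/15, q = 5/9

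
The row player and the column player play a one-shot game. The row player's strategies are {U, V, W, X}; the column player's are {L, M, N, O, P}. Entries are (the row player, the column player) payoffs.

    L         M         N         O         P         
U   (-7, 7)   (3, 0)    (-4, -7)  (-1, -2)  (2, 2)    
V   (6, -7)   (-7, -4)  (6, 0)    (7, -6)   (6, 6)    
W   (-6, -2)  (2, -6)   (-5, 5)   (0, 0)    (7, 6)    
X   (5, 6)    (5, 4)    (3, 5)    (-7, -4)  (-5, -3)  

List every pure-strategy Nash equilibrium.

(W, P)

A profile is a Nash equilibrium when each player is best-responding to the other.
The row player's best responses — vs L: V (payoff 6); vs M: X (payoff 5); vs N: V (payoff 6); vs O: V (payoff 7); vs P: W (payoff 7).
The column player's best responses — vs U: L (payoff 7); vs V: P (payoff 6); vs W: P (payoff 6); vs X: L (payoff 6).
The only mutual best response is (W, P); neither player gains by switching there.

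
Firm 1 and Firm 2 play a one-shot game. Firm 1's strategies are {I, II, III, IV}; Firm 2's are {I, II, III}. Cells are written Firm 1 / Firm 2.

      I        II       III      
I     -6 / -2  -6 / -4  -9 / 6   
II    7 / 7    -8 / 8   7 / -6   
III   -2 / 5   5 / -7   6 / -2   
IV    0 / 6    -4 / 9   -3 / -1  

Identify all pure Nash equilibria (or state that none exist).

Find each player's best response to every opponent strategy; NE are the intersections.
Firm 1's best responses — vs I: II (payoff 7); vs II: III (payoff 5); vs III: II (payoff 7).
Firm 2's best responses — vs I: III (payoff 6); vs II: II (payoff 8); vs III: I (payoff 5); vs IV: II (payoff 9).
No cell has both players best-responding. For instance, Firm 1's best reply to II is III, but against III Firm 2 prefers I over II.

None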